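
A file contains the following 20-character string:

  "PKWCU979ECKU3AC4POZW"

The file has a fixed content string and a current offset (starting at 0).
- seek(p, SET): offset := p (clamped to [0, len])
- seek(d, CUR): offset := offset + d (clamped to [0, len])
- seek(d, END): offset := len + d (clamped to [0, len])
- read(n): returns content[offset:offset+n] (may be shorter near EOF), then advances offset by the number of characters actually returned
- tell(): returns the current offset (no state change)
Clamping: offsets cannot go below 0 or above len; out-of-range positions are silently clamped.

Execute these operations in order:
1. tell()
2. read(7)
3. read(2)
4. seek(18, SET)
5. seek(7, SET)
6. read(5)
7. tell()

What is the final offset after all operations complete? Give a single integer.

After 1 (tell()): offset=0
After 2 (read(7)): returned 'PKWCU97', offset=7
After 3 (read(2)): returned '9E', offset=9
After 4 (seek(18, SET)): offset=18
After 5 (seek(7, SET)): offset=7
After 6 (read(5)): returned '9ECKU', offset=12
After 7 (tell()): offset=12

Answer: 12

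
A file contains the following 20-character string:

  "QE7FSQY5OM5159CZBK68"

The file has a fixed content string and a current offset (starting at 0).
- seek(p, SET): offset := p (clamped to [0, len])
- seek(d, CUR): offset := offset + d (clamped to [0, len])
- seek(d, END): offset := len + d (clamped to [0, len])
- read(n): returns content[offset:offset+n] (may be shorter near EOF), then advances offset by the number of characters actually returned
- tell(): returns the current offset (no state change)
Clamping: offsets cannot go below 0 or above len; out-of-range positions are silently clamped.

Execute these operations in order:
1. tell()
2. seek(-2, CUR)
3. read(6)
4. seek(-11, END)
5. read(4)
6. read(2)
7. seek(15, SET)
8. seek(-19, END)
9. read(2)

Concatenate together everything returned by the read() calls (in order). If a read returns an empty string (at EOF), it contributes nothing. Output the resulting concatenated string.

Answer: QE7FSQM5159CE7

Derivation:
After 1 (tell()): offset=0
After 2 (seek(-2, CUR)): offset=0
After 3 (read(6)): returned 'QE7FSQ', offset=6
After 4 (seek(-11, END)): offset=9
After 5 (read(4)): returned 'M515', offset=13
After 6 (read(2)): returned '9C', offset=15
After 7 (seek(15, SET)): offset=15
After 8 (seek(-19, END)): offset=1
After 9 (read(2)): returned 'E7', offset=3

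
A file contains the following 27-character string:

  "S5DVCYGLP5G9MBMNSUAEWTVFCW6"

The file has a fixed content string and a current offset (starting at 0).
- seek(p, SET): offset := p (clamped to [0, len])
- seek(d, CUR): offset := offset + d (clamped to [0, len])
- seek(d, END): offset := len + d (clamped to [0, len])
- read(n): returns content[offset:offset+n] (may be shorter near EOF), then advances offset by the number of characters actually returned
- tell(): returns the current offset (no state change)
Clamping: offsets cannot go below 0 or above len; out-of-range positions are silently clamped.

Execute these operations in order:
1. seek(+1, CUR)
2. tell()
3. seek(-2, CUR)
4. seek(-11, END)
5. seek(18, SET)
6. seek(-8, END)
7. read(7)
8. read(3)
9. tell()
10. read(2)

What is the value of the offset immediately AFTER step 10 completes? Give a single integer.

After 1 (seek(+1, CUR)): offset=1
After 2 (tell()): offset=1
After 3 (seek(-2, CUR)): offset=0
After 4 (seek(-11, END)): offset=16
After 5 (seek(18, SET)): offset=18
After 6 (seek(-8, END)): offset=19
After 7 (read(7)): returned 'EWTVFCW', offset=26
After 8 (read(3)): returned '6', offset=27
After 9 (tell()): offset=27
After 10 (read(2)): returned '', offset=27

Answer: 27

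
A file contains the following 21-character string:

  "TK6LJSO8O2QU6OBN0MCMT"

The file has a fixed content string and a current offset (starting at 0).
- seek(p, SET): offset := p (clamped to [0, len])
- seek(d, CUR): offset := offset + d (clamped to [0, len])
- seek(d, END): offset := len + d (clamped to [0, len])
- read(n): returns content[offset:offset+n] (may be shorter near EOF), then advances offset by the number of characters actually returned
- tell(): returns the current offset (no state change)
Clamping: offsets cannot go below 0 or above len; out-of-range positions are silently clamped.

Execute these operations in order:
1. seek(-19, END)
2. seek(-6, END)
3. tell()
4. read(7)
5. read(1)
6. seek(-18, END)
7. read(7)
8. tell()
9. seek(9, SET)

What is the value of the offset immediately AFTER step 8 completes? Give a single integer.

Answer: 10

Derivation:
After 1 (seek(-19, END)): offset=2
After 2 (seek(-6, END)): offset=15
After 3 (tell()): offset=15
After 4 (read(7)): returned 'N0MCMT', offset=21
After 5 (read(1)): returned '', offset=21
After 6 (seek(-18, END)): offset=3
After 7 (read(7)): returned 'LJSO8O2', offset=10
After 8 (tell()): offset=10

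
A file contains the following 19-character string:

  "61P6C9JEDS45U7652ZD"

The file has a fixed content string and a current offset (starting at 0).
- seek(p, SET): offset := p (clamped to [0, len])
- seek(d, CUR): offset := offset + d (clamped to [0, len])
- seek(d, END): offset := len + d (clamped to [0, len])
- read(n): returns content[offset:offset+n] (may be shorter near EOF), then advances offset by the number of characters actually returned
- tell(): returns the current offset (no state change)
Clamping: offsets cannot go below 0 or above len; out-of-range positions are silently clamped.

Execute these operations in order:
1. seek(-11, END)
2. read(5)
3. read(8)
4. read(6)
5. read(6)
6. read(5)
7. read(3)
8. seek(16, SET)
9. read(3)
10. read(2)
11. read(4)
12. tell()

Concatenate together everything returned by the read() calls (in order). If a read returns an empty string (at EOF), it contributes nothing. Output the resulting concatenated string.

Answer: DS45U7652ZD2ZD

Derivation:
After 1 (seek(-11, END)): offset=8
After 2 (read(5)): returned 'DS45U', offset=13
After 3 (read(8)): returned '7652ZD', offset=19
After 4 (read(6)): returned '', offset=19
After 5 (read(6)): returned '', offset=19
After 6 (read(5)): returned '', offset=19
After 7 (read(3)): returned '', offset=19
After 8 (seek(16, SET)): offset=16
After 9 (read(3)): returned '2ZD', offset=19
After 10 (read(2)): returned '', offset=19
After 11 (read(4)): returned '', offset=19
After 12 (tell()): offset=19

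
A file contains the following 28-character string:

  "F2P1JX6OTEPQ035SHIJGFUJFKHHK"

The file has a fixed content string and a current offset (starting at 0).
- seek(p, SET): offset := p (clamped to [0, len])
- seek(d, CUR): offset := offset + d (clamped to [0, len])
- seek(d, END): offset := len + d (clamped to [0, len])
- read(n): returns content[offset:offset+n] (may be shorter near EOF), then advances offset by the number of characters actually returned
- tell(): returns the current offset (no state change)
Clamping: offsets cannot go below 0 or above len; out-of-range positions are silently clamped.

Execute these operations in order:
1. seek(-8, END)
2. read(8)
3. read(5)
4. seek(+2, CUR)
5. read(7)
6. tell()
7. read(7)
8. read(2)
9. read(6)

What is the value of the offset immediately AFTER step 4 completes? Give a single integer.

After 1 (seek(-8, END)): offset=20
After 2 (read(8)): returned 'FUJFKHHK', offset=28
After 3 (read(5)): returned '', offset=28
After 4 (seek(+2, CUR)): offset=28

Answer: 28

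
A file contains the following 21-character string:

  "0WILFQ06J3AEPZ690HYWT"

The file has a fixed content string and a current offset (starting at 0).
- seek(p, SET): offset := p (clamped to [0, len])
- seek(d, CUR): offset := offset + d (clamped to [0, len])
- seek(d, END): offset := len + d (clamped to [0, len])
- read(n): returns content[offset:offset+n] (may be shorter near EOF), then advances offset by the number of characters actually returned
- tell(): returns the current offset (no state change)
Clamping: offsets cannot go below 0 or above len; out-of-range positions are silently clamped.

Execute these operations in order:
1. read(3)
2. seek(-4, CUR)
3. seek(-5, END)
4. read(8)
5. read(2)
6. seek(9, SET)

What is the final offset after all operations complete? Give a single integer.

After 1 (read(3)): returned '0WI', offset=3
After 2 (seek(-4, CUR)): offset=0
After 3 (seek(-5, END)): offset=16
After 4 (read(8)): returned '0HYWT', offset=21
After 5 (read(2)): returned '', offset=21
After 6 (seek(9, SET)): offset=9

Answer: 9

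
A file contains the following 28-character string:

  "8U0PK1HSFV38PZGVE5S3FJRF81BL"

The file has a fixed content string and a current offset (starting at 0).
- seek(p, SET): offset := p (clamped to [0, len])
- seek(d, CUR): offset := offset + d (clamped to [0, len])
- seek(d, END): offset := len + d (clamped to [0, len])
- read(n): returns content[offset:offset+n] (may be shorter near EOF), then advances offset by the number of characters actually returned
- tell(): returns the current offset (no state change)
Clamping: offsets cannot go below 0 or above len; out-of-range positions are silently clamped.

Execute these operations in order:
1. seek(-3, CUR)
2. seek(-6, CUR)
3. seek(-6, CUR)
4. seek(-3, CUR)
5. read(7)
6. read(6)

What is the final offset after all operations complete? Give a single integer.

After 1 (seek(-3, CUR)): offset=0
After 2 (seek(-6, CUR)): offset=0
After 3 (seek(-6, CUR)): offset=0
After 4 (seek(-3, CUR)): offset=0
After 5 (read(7)): returned '8U0PK1H', offset=7
After 6 (read(6)): returned 'SFV38P', offset=13

Answer: 13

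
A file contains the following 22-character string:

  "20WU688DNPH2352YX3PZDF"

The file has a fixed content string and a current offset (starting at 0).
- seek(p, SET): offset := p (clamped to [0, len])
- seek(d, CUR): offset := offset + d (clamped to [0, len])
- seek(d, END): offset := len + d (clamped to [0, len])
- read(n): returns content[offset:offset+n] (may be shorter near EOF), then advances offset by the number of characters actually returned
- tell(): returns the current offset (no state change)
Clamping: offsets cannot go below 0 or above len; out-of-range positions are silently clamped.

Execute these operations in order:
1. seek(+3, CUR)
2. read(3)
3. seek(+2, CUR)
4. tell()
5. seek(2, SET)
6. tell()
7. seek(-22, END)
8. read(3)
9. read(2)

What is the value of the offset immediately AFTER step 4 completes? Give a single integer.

Answer: 8

Derivation:
After 1 (seek(+3, CUR)): offset=3
After 2 (read(3)): returned 'U68', offset=6
After 3 (seek(+2, CUR)): offset=8
After 4 (tell()): offset=8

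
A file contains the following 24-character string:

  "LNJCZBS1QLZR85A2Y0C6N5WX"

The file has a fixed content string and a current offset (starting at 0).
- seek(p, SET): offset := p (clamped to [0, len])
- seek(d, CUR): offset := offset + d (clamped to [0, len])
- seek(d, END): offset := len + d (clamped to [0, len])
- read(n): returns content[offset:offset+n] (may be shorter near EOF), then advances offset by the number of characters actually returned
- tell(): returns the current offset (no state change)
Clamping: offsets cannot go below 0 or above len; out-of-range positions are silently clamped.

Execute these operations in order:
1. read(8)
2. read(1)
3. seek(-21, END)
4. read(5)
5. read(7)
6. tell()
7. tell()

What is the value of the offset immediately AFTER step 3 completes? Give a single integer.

Answer: 3

Derivation:
After 1 (read(8)): returned 'LNJCZBS1', offset=8
After 2 (read(1)): returned 'Q', offset=9
After 3 (seek(-21, END)): offset=3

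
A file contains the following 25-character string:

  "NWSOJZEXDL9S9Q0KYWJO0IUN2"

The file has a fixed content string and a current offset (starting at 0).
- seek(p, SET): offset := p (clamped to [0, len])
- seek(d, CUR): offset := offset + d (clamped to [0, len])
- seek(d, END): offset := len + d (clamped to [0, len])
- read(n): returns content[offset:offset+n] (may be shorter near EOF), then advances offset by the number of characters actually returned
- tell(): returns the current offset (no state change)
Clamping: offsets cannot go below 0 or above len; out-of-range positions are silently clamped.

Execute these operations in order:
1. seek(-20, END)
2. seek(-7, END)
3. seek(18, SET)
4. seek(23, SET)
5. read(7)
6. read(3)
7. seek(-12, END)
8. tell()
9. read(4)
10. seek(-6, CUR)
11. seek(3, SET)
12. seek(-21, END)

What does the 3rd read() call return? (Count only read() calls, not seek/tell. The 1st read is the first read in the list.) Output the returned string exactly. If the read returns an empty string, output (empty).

Answer: Q0KY

Derivation:
After 1 (seek(-20, END)): offset=5
After 2 (seek(-7, END)): offset=18
After 3 (seek(18, SET)): offset=18
After 4 (seek(23, SET)): offset=23
After 5 (read(7)): returned 'N2', offset=25
After 6 (read(3)): returned '', offset=25
After 7 (seek(-12, END)): offset=13
After 8 (tell()): offset=13
After 9 (read(4)): returned 'Q0KY', offset=17
After 10 (seek(-6, CUR)): offset=11
After 11 (seek(3, SET)): offset=3
After 12 (seek(-21, END)): offset=4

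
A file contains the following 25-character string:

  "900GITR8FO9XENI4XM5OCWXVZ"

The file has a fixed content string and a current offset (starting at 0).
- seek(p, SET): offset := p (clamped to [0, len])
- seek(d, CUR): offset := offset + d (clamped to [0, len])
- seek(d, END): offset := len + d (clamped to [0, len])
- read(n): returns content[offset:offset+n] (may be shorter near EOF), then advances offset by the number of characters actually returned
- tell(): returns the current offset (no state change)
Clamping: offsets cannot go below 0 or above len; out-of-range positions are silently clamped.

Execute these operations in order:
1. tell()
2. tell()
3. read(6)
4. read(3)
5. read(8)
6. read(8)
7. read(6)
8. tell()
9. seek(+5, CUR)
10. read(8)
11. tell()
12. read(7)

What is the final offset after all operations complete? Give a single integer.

Answer: 25

Derivation:
After 1 (tell()): offset=0
After 2 (tell()): offset=0
After 3 (read(6)): returned '900GIT', offset=6
After 4 (read(3)): returned 'R8F', offset=9
After 5 (read(8)): returned 'O9XENI4X', offset=17
After 6 (read(8)): returned 'M5OCWXVZ', offset=25
After 7 (read(6)): returned '', offset=25
After 8 (tell()): offset=25
After 9 (seek(+5, CUR)): offset=25
After 10 (read(8)): returned '', offset=25
After 11 (tell()): offset=25
After 12 (read(7)): returned '', offset=25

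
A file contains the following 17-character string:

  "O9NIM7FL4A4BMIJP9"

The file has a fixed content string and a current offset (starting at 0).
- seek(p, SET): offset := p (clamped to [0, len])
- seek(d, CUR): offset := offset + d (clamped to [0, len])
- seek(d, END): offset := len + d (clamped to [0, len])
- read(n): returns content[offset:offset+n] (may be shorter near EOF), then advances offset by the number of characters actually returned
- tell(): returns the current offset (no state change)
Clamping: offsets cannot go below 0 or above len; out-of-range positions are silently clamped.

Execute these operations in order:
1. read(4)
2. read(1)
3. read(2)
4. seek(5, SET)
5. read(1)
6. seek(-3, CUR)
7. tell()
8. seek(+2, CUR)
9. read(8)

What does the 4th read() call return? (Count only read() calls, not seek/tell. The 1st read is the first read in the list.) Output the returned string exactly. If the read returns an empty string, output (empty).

After 1 (read(4)): returned 'O9NI', offset=4
After 2 (read(1)): returned 'M', offset=5
After 3 (read(2)): returned '7F', offset=7
After 4 (seek(5, SET)): offset=5
After 5 (read(1)): returned '7', offset=6
After 6 (seek(-3, CUR)): offset=3
After 7 (tell()): offset=3
After 8 (seek(+2, CUR)): offset=5
After 9 (read(8)): returned '7FL4A4BM', offset=13

Answer: 7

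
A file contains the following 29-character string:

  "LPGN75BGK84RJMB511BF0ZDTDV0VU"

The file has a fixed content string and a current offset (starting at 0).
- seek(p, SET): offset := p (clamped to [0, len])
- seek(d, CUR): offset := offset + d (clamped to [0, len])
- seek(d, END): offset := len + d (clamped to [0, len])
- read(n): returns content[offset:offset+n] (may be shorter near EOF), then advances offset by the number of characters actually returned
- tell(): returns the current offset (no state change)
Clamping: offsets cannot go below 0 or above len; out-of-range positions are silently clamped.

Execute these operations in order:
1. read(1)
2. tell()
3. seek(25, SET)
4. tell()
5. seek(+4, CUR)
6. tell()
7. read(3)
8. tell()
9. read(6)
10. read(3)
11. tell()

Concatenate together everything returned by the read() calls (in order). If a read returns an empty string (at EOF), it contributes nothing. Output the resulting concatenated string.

Answer: L

Derivation:
After 1 (read(1)): returned 'L', offset=1
After 2 (tell()): offset=1
After 3 (seek(25, SET)): offset=25
After 4 (tell()): offset=25
After 5 (seek(+4, CUR)): offset=29
After 6 (tell()): offset=29
After 7 (read(3)): returned '', offset=29
After 8 (tell()): offset=29
After 9 (read(6)): returned '', offset=29
After 10 (read(3)): returned '', offset=29
After 11 (tell()): offset=29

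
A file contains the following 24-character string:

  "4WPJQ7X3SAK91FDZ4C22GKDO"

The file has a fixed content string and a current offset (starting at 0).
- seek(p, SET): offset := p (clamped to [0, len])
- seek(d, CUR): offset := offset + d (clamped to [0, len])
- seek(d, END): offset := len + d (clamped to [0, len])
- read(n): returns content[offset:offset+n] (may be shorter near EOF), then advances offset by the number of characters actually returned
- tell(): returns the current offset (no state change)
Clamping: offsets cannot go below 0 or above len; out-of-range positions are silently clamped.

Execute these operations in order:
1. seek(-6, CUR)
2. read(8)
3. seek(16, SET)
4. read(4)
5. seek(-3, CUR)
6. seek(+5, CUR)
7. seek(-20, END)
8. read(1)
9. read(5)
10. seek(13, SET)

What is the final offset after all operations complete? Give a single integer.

After 1 (seek(-6, CUR)): offset=0
After 2 (read(8)): returned '4WPJQ7X3', offset=8
After 3 (seek(16, SET)): offset=16
After 4 (read(4)): returned '4C22', offset=20
After 5 (seek(-3, CUR)): offset=17
After 6 (seek(+5, CUR)): offset=22
After 7 (seek(-20, END)): offset=4
After 8 (read(1)): returned 'Q', offset=5
After 9 (read(5)): returned '7X3SA', offset=10
After 10 (seek(13, SET)): offset=13

Answer: 13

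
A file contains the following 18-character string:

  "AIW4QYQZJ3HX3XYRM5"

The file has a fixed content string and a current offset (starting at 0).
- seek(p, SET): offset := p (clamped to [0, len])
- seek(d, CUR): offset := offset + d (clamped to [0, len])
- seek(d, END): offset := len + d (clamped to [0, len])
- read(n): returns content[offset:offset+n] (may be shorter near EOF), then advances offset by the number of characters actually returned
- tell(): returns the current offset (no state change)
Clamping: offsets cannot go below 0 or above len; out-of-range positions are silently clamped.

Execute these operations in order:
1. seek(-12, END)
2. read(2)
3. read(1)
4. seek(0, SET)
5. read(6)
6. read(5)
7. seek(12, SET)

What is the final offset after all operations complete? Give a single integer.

Answer: 12

Derivation:
After 1 (seek(-12, END)): offset=6
After 2 (read(2)): returned 'QZ', offset=8
After 3 (read(1)): returned 'J', offset=9
After 4 (seek(0, SET)): offset=0
After 5 (read(6)): returned 'AIW4QY', offset=6
After 6 (read(5)): returned 'QZJ3H', offset=11
After 7 (seek(12, SET)): offset=12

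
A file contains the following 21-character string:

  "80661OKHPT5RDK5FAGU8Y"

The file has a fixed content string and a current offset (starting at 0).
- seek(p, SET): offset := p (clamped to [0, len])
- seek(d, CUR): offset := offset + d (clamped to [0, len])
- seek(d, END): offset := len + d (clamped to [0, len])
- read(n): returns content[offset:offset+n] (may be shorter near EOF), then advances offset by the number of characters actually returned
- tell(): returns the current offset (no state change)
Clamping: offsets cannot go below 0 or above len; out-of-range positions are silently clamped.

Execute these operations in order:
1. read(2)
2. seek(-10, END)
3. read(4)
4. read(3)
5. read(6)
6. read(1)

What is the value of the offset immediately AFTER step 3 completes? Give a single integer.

After 1 (read(2)): returned '80', offset=2
After 2 (seek(-10, END)): offset=11
After 3 (read(4)): returned 'RDK5', offset=15

Answer: 15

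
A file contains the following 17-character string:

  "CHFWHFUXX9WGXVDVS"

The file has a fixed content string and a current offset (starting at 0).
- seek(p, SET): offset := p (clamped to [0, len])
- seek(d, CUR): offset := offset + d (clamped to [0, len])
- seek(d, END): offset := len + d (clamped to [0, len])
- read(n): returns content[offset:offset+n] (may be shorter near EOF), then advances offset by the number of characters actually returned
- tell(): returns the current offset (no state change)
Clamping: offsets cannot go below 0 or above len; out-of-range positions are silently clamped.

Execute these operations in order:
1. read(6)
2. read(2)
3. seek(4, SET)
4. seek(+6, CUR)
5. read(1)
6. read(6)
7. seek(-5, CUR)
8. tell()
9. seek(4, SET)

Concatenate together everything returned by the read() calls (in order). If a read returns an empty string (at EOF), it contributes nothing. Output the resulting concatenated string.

After 1 (read(6)): returned 'CHFWHF', offset=6
After 2 (read(2)): returned 'UX', offset=8
After 3 (seek(4, SET)): offset=4
After 4 (seek(+6, CUR)): offset=10
After 5 (read(1)): returned 'W', offset=11
After 6 (read(6)): returned 'GXVDVS', offset=17
After 7 (seek(-5, CUR)): offset=12
After 8 (tell()): offset=12
After 9 (seek(4, SET)): offset=4

Answer: CHFWHFUXWGXVDVS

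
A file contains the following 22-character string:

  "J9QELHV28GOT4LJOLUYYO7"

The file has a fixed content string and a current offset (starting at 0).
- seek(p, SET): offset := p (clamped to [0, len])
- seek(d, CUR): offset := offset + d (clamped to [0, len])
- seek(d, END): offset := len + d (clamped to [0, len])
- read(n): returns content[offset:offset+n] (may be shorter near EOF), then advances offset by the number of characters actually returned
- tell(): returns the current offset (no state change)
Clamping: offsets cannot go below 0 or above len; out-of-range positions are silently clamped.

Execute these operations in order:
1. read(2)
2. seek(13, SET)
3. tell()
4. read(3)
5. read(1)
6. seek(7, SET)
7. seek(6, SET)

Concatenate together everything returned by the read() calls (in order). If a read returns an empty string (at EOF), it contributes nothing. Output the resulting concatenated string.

Answer: J9LJOL

Derivation:
After 1 (read(2)): returned 'J9', offset=2
After 2 (seek(13, SET)): offset=13
After 3 (tell()): offset=13
After 4 (read(3)): returned 'LJO', offset=16
After 5 (read(1)): returned 'L', offset=17
After 6 (seek(7, SET)): offset=7
After 7 (seek(6, SET)): offset=6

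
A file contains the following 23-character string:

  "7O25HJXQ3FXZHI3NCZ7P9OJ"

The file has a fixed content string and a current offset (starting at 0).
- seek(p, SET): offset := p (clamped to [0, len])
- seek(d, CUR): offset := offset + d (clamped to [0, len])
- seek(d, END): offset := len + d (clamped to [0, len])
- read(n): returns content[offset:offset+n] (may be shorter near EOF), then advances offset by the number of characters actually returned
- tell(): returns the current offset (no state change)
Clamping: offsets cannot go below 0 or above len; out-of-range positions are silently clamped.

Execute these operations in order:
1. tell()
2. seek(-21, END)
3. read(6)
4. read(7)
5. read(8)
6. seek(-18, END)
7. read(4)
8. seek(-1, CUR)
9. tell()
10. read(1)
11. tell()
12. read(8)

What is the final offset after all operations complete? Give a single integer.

Answer: 17

Derivation:
After 1 (tell()): offset=0
After 2 (seek(-21, END)): offset=2
After 3 (read(6)): returned '25HJXQ', offset=8
After 4 (read(7)): returned '3FXZHI3', offset=15
After 5 (read(8)): returned 'NCZ7P9OJ', offset=23
After 6 (seek(-18, END)): offset=5
After 7 (read(4)): returned 'JXQ3', offset=9
After 8 (seek(-1, CUR)): offset=8
After 9 (tell()): offset=8
After 10 (read(1)): returned '3', offset=9
After 11 (tell()): offset=9
After 12 (read(8)): returned 'FXZHI3NC', offset=17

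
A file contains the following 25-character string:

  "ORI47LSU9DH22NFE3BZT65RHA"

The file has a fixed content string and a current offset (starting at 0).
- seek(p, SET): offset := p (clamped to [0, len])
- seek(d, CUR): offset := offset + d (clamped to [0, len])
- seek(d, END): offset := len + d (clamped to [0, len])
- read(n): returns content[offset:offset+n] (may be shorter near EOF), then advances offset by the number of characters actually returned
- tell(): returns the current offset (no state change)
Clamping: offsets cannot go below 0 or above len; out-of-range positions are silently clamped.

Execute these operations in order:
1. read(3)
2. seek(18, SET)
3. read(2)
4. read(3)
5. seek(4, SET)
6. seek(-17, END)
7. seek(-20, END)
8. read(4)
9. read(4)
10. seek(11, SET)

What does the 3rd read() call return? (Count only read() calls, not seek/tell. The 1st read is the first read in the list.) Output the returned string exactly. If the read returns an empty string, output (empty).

Answer: 65R

Derivation:
After 1 (read(3)): returned 'ORI', offset=3
After 2 (seek(18, SET)): offset=18
After 3 (read(2)): returned 'ZT', offset=20
After 4 (read(3)): returned '65R', offset=23
After 5 (seek(4, SET)): offset=4
After 6 (seek(-17, END)): offset=8
After 7 (seek(-20, END)): offset=5
After 8 (read(4)): returned 'LSU9', offset=9
After 9 (read(4)): returned 'DH22', offset=13
After 10 (seek(11, SET)): offset=11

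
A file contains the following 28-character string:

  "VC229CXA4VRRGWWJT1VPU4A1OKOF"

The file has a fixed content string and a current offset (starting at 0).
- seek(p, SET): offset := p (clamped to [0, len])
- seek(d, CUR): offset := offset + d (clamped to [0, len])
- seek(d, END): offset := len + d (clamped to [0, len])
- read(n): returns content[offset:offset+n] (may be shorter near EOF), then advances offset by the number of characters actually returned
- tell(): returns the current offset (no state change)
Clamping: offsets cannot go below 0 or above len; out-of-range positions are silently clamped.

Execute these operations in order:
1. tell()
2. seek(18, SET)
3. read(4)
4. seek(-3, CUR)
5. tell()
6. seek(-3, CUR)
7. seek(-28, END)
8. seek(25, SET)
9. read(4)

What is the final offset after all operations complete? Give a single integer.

Answer: 28

Derivation:
After 1 (tell()): offset=0
After 2 (seek(18, SET)): offset=18
After 3 (read(4)): returned 'VPU4', offset=22
After 4 (seek(-3, CUR)): offset=19
After 5 (tell()): offset=19
After 6 (seek(-3, CUR)): offset=16
After 7 (seek(-28, END)): offset=0
After 8 (seek(25, SET)): offset=25
After 9 (read(4)): returned 'KOF', offset=28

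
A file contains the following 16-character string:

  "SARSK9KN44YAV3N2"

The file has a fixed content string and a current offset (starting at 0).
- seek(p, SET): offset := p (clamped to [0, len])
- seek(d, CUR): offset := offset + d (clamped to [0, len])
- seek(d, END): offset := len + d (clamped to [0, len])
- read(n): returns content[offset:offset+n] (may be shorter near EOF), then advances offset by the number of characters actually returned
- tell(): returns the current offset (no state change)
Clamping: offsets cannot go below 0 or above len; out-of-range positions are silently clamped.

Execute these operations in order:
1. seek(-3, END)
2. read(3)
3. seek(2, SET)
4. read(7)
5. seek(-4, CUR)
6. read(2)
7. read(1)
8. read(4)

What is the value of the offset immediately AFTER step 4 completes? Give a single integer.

After 1 (seek(-3, END)): offset=13
After 2 (read(3)): returned '3N2', offset=16
After 3 (seek(2, SET)): offset=2
After 4 (read(7)): returned 'RSK9KN4', offset=9

Answer: 9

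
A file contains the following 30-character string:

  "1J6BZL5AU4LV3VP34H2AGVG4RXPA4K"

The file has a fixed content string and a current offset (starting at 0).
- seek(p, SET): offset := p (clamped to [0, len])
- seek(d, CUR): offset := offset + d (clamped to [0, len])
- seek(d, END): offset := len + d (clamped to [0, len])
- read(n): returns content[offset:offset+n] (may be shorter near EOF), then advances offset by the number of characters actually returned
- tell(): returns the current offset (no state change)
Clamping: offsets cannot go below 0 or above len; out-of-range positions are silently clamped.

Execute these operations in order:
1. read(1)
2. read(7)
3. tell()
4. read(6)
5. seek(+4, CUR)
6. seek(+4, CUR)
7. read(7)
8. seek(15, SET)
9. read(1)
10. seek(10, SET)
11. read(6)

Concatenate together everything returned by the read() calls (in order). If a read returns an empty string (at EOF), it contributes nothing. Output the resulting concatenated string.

Answer: 1J6BZL5AU4LV3VG4RXPA43LV3VP3

Derivation:
After 1 (read(1)): returned '1', offset=1
After 2 (read(7)): returned 'J6BZL5A', offset=8
After 3 (tell()): offset=8
After 4 (read(6)): returned 'U4LV3V', offset=14
After 5 (seek(+4, CUR)): offset=18
After 6 (seek(+4, CUR)): offset=22
After 7 (read(7)): returned 'G4RXPA4', offset=29
After 8 (seek(15, SET)): offset=15
After 9 (read(1)): returned '3', offset=16
After 10 (seek(10, SET)): offset=10
After 11 (read(6)): returned 'LV3VP3', offset=16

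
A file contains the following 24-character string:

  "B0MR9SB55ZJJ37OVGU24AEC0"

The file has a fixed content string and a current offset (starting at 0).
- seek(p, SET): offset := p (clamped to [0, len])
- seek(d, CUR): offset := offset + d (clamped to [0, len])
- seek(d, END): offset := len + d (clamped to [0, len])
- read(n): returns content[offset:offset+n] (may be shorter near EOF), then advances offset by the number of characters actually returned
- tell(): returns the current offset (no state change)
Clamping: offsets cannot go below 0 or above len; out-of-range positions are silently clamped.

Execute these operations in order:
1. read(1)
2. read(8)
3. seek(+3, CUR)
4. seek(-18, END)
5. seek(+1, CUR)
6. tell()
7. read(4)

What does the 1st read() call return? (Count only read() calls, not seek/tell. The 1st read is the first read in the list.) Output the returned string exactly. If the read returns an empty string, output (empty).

Answer: B

Derivation:
After 1 (read(1)): returned 'B', offset=1
After 2 (read(8)): returned '0MR9SB55', offset=9
After 3 (seek(+3, CUR)): offset=12
After 4 (seek(-18, END)): offset=6
After 5 (seek(+1, CUR)): offset=7
After 6 (tell()): offset=7
After 7 (read(4)): returned '55ZJ', offset=11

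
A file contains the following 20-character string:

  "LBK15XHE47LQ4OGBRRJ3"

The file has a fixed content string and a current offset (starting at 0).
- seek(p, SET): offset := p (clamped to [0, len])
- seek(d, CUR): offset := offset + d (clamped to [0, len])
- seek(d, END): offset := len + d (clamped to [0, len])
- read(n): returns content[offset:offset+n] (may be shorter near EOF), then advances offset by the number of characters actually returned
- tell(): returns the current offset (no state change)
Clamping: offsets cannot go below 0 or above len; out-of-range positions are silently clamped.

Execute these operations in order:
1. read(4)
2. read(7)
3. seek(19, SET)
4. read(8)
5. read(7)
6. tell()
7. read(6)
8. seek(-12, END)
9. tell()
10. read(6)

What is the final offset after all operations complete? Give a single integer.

Answer: 14

Derivation:
After 1 (read(4)): returned 'LBK1', offset=4
After 2 (read(7)): returned '5XHE47L', offset=11
After 3 (seek(19, SET)): offset=19
After 4 (read(8)): returned '3', offset=20
After 5 (read(7)): returned '', offset=20
After 6 (tell()): offset=20
After 7 (read(6)): returned '', offset=20
After 8 (seek(-12, END)): offset=8
After 9 (tell()): offset=8
After 10 (read(6)): returned '47LQ4O', offset=14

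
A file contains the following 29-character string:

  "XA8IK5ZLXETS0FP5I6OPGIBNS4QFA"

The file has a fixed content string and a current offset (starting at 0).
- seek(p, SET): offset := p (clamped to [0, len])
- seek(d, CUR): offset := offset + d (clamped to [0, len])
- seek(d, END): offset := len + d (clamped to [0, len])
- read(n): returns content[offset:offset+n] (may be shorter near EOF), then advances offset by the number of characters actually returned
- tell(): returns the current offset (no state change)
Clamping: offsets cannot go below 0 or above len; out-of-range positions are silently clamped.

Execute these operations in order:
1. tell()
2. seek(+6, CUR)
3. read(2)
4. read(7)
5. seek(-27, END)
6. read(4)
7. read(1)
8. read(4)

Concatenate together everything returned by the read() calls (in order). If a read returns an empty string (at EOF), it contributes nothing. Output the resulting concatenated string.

After 1 (tell()): offset=0
After 2 (seek(+6, CUR)): offset=6
After 3 (read(2)): returned 'ZL', offset=8
After 4 (read(7)): returned 'XETS0FP', offset=15
After 5 (seek(-27, END)): offset=2
After 6 (read(4)): returned '8IK5', offset=6
After 7 (read(1)): returned 'Z', offset=7
After 8 (read(4)): returned 'LXET', offset=11

Answer: ZLXETS0FP8IK5ZLXET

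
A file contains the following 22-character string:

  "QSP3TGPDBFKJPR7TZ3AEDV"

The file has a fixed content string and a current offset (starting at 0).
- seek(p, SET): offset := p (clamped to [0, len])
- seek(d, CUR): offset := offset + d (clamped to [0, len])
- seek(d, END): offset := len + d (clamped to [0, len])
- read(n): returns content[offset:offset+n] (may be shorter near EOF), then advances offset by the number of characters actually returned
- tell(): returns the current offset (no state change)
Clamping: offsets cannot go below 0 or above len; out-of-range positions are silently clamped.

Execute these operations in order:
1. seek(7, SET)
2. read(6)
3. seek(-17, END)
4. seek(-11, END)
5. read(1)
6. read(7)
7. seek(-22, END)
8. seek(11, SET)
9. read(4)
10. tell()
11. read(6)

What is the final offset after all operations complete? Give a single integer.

Answer: 21

Derivation:
After 1 (seek(7, SET)): offset=7
After 2 (read(6)): returned 'DBFKJP', offset=13
After 3 (seek(-17, END)): offset=5
After 4 (seek(-11, END)): offset=11
After 5 (read(1)): returned 'J', offset=12
After 6 (read(7)): returned 'PR7TZ3A', offset=19
After 7 (seek(-22, END)): offset=0
After 8 (seek(11, SET)): offset=11
After 9 (read(4)): returned 'JPR7', offset=15
After 10 (tell()): offset=15
After 11 (read(6)): returned 'TZ3AED', offset=21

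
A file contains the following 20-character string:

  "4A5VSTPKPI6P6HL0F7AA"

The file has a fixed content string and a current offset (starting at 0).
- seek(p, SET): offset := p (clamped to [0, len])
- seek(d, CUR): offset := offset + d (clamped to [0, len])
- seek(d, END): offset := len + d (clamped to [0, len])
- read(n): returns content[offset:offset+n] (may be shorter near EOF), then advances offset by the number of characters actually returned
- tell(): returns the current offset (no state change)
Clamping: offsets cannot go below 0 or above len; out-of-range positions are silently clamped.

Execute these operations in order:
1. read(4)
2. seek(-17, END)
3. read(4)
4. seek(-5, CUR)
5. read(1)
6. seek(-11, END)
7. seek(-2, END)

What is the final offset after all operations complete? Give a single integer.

Answer: 18

Derivation:
After 1 (read(4)): returned '4A5V', offset=4
After 2 (seek(-17, END)): offset=3
After 3 (read(4)): returned 'VSTP', offset=7
After 4 (seek(-5, CUR)): offset=2
After 5 (read(1)): returned '5', offset=3
After 6 (seek(-11, END)): offset=9
After 7 (seek(-2, END)): offset=18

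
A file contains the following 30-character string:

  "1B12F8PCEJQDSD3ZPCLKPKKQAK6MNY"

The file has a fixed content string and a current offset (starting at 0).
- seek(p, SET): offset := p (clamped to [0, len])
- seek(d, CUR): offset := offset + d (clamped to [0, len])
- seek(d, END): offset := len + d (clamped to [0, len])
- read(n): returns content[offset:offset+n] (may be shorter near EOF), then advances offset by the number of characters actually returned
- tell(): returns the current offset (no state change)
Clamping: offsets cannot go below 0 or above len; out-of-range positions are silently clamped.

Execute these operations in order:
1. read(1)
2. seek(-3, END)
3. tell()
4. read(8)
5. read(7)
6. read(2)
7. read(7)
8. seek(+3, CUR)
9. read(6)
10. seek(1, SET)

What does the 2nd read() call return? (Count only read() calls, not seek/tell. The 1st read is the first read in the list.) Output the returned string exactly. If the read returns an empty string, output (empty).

After 1 (read(1)): returned '1', offset=1
After 2 (seek(-3, END)): offset=27
After 3 (tell()): offset=27
After 4 (read(8)): returned 'MNY', offset=30
After 5 (read(7)): returned '', offset=30
After 6 (read(2)): returned '', offset=30
After 7 (read(7)): returned '', offset=30
After 8 (seek(+3, CUR)): offset=30
After 9 (read(6)): returned '', offset=30
After 10 (seek(1, SET)): offset=1

Answer: MNY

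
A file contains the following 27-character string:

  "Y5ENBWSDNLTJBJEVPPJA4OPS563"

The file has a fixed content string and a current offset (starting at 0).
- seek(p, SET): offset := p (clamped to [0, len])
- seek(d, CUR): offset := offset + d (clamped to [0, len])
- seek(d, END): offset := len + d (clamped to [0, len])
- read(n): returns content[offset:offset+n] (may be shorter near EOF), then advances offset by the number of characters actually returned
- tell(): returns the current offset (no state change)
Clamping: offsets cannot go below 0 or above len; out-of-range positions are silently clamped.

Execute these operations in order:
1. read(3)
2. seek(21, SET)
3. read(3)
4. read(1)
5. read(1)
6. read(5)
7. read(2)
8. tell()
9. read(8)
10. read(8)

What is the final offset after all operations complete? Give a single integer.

After 1 (read(3)): returned 'Y5E', offset=3
After 2 (seek(21, SET)): offset=21
After 3 (read(3)): returned 'OPS', offset=24
After 4 (read(1)): returned '5', offset=25
After 5 (read(1)): returned '6', offset=26
After 6 (read(5)): returned '3', offset=27
After 7 (read(2)): returned '', offset=27
After 8 (tell()): offset=27
After 9 (read(8)): returned '', offset=27
After 10 (read(8)): returned '', offset=27

Answer: 27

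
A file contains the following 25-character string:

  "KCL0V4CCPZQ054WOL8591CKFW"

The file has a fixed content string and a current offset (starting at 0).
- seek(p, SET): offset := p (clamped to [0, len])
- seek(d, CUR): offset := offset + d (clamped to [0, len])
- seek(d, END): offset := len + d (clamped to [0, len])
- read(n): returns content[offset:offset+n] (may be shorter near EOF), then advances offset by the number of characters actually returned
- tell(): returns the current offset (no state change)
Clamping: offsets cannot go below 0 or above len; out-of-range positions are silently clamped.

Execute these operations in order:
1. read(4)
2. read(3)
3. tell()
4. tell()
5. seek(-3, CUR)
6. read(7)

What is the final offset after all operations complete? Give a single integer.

After 1 (read(4)): returned 'KCL0', offset=4
After 2 (read(3)): returned 'V4C', offset=7
After 3 (tell()): offset=7
After 4 (tell()): offset=7
After 5 (seek(-3, CUR)): offset=4
After 6 (read(7)): returned 'V4CCPZQ', offset=11

Answer: 11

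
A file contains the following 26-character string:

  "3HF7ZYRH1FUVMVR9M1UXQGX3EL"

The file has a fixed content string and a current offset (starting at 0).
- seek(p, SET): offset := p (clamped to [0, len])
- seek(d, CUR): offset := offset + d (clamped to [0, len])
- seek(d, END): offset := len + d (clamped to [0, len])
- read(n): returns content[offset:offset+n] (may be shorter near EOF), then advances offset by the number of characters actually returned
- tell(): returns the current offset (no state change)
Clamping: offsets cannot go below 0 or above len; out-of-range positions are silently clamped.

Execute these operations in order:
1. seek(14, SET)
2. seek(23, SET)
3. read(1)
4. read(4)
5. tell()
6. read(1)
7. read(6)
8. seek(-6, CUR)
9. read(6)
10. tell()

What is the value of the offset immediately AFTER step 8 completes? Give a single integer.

After 1 (seek(14, SET)): offset=14
After 2 (seek(23, SET)): offset=23
After 3 (read(1)): returned '3', offset=24
After 4 (read(4)): returned 'EL', offset=26
After 5 (tell()): offset=26
After 6 (read(1)): returned '', offset=26
After 7 (read(6)): returned '', offset=26
After 8 (seek(-6, CUR)): offset=20

Answer: 20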